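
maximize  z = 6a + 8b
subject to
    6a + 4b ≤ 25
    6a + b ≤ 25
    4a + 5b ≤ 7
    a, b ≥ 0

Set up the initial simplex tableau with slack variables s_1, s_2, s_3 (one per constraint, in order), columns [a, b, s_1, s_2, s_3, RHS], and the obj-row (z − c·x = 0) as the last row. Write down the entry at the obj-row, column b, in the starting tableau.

-8

The obj-row carries the negated objective coefficients: the b entry is -8.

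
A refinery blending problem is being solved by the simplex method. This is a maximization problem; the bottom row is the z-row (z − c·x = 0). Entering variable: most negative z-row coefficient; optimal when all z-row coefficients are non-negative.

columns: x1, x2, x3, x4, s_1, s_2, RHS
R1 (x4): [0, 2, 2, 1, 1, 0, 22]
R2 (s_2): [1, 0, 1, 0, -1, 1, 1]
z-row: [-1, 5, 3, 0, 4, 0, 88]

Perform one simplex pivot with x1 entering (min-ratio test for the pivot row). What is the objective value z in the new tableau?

89

Ratio test on column x1 — row 1: entry 0 ≤ 0; row 2: 1/1 = 1. Minimum is 1 at row 2 (s_2 leaves); pivot element 1.
Pivot on row 2; the z-row RHS becomes 88 − (-1)·1 = 89.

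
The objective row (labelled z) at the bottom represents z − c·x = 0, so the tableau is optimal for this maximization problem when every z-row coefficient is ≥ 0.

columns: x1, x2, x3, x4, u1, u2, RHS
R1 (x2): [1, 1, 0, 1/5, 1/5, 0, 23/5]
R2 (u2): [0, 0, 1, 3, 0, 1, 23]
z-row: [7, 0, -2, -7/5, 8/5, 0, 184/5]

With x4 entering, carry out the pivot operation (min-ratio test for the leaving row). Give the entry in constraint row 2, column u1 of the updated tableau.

Ratio test on column x4 — row 1: (23/5)/(1/5) = 23; row 2: 23/3 = 23/3. Minimum is 23/3 at row 2 (u2 leaves); pivot element 3.
Divide row 2 by 3; eliminate column x4 from the other rows.
In the new row 2, the u1 entry is the old entry divided by the pivot: 0/3 = 0.

0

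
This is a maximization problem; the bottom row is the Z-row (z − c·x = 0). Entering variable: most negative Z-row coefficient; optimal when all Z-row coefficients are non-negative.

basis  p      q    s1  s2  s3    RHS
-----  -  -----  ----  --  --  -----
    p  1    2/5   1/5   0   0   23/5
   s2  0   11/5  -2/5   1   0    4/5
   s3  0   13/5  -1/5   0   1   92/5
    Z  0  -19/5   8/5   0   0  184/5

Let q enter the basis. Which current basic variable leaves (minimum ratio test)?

s2

Column q entries and ratios — p: (23/5)/(2/5) = 23/2; s2: (4/5)/(11/5) = 4/11; s3: (92/5)/(13/5) = 92/13.
Smallest ratio is 4/11 in the row of s2, so s2 leaves.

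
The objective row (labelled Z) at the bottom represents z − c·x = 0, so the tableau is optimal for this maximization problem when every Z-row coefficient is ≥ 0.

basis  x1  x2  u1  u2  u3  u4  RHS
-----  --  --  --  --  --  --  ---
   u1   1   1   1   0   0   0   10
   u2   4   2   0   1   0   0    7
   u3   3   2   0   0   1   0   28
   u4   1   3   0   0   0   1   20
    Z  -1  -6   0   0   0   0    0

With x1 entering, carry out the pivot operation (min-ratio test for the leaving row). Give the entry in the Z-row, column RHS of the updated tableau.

Ratio test on column x1 — row 1: 10/1 = 10; row 2: 7/4 = 7/4; row 3: 28/3 = 28/3; row 4: 20/1 = 20. Minimum is 7/4 at row 2 (u2 leaves); pivot element 4.
Divide row 2 by 4; eliminate column x1 from the other rows.
Z-row update in column RHS: 0 − (-1)·(7/4) = 7/4.

7/4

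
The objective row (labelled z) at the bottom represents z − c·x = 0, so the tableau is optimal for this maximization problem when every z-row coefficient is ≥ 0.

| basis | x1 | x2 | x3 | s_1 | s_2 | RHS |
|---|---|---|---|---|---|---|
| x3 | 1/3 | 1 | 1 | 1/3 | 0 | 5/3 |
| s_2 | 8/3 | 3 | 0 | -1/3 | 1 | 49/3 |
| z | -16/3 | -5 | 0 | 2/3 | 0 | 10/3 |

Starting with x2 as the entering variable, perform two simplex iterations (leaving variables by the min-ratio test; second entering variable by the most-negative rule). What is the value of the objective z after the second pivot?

Ratio test on column x2 — row 1: (5/3)/1 = 5/3; row 2: (49/3)/3 = 49/9. Minimum is 5/3 at row 1 (x3 leaves); pivot element 1.
Pivot on row 1; the z-row RHS becomes 10/3 − (-5)·(5/3) = 35/3.
Next entering variable (most negative z-row entry -11/3): x1.
Ratio test on column x1 — row 1: (5/3)/(1/3) = 5; row 2: (34/3)/(5/3) = 34/5. Minimum is 5 at row 1 (x2 leaves); pivot element 1/3.
After the second pivot the z-row RHS is 35/3 − (-11/3)·5 = 30.

30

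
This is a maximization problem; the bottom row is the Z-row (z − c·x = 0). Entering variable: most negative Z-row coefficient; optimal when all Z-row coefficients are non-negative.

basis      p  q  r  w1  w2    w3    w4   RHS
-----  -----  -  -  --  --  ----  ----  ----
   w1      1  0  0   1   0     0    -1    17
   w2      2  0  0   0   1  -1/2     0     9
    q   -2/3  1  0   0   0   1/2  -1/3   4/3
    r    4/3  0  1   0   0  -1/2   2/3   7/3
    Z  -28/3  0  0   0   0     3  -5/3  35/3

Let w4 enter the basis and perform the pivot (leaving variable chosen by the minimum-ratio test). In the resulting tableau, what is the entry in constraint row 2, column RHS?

9

Ratio test on column w4 — row 1: entry -1 ≤ 0; row 2: entry 0 ≤ 0; row 3: entry -1/3 ≤ 0; row 4: (7/3)/(2/3) = 7/2. Minimum is 7/2 at row 4 (r leaves); pivot element 2/3.
Divide row 4 by 2/3; eliminate column w4 from the other rows.
Row 2 update in column RHS: 9 − 0·(7/2) = 9.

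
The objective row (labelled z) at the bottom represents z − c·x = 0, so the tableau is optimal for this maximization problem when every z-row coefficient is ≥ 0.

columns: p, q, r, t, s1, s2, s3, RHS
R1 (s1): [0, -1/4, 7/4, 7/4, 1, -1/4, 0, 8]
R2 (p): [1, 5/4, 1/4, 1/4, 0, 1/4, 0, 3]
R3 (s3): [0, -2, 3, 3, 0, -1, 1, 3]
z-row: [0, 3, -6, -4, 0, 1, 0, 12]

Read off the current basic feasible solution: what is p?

3

p is basic (row 2); its value is the RHS of that row, 3.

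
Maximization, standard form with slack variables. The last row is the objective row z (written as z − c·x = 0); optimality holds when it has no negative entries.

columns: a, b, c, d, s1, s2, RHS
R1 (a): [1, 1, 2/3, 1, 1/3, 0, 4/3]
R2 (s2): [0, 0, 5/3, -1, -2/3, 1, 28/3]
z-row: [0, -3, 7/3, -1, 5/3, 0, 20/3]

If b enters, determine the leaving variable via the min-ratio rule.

Column b entries and ratios — a: (4/3)/1 = 4/3; s2: 0 ≤ 0, skip.
Smallest ratio is 4/3 in the row of a, so a leaves.

a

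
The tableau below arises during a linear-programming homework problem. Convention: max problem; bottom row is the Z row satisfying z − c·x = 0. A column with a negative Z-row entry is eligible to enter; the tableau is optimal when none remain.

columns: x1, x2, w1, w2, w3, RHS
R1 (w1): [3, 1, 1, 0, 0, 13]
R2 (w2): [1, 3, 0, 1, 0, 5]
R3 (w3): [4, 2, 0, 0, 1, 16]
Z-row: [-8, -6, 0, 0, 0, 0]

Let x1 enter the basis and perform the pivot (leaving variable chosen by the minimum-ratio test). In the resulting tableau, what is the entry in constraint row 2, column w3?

-1/4

Ratio test on column x1 — row 1: 13/3 = 13/3; row 2: 5/1 = 5; row 3: 16/4 = 4. Minimum is 4 at row 3 (w3 leaves); pivot element 4.
Divide row 3 by 4; eliminate column x1 from the other rows.
Row 2 update in column w3: 0 − 1·(1/4) = -1/4.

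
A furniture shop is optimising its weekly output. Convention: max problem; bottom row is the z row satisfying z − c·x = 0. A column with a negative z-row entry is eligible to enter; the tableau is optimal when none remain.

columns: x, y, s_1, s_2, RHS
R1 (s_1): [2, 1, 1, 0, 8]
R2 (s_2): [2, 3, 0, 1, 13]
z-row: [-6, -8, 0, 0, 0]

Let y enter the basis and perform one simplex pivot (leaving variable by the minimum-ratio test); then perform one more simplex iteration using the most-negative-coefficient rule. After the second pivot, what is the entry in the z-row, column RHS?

Ratio test on column y — row 1: 8/1 = 8; row 2: 13/3 = 13/3. Minimum is 13/3 at row 2 (s_2 leaves); pivot element 3.
Divide row 2 by 3; eliminate column y from the other rows.
Second iteration: most negative z-row entry is -2/3 in column x, so x enters.
Ratio test on column x — row 1: (11/3)/(4/3) = 11/4; row 2: (13/3)/(2/3) = 13/2. Minimum is 11/4 at row 1 (s_1 leaves); pivot element 4/3.
Divide row 1 by 4/3; eliminate column x from the other rows.
After both pivots, the entry at the z-row, column RHS is 73/2.

73/2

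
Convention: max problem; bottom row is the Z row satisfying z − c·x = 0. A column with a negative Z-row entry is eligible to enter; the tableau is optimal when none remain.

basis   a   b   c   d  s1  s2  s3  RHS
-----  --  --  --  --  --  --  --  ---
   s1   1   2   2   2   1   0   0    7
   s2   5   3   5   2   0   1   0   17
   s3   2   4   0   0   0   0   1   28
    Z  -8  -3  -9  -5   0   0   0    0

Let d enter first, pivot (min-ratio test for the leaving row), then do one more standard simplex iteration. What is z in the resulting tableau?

125/4

Ratio test on column d — row 1: 7/2 = 7/2; row 2: 17/2 = 17/2; row 3: entry 0 ≤ 0. Minimum is 7/2 at row 1 (s1 leaves); pivot element 2.
Pivot on row 1; the Z-row RHS becomes 0 − (-5)·(7/2) = 35/2.
Next entering variable (most negative Z-row entry -11/2): a.
Ratio test on column a — row 1: (7/2)/(1/2) = 7; row 2: 10/4 = 5/2; row 3: 28/2 = 14. Minimum is 5/2 at row 2 (s2 leaves); pivot element 4.
After the second pivot the Z-row RHS is 35/2 − (-11/2)·(5/2) = 125/4.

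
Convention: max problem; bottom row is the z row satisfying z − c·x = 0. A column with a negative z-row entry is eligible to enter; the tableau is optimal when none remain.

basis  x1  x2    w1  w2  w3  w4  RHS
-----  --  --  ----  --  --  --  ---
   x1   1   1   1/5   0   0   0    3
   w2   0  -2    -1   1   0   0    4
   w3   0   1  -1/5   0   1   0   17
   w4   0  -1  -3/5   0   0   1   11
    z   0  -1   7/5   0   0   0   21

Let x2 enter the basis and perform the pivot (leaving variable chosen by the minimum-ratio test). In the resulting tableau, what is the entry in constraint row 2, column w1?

-3/5

Ratio test on column x2 — row 1: 3/1 = 3; row 2: entry -2 ≤ 0; row 3: 17/1 = 17; row 4: entry -1 ≤ 0. Minimum is 3 at row 1 (x1 leaves); pivot element 1.
Divide row 1 by 1; eliminate column x2 from the other rows.
Row 2 update in column w1: -1 − (-2)·(1/5) = -3/5.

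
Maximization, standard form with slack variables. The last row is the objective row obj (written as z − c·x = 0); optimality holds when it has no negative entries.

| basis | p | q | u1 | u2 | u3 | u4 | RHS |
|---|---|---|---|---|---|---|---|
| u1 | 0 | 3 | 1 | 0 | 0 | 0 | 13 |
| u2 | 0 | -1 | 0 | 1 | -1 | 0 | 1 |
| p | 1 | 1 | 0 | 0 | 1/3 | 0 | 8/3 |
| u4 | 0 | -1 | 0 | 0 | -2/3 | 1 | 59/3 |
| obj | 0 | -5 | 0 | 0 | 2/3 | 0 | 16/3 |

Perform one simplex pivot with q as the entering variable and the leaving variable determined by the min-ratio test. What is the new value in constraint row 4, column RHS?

67/3

Ratio test on column q — row 1: 13/3 = 13/3; row 2: entry -1 ≤ 0; row 3: (8/3)/1 = 8/3; row 4: entry -1 ≤ 0. Minimum is 8/3 at row 3 (p leaves); pivot element 1.
Divide row 3 by 1; eliminate column q from the other rows.
Row 4 update in column RHS: 59/3 − (-1)·(8/3) = 67/3.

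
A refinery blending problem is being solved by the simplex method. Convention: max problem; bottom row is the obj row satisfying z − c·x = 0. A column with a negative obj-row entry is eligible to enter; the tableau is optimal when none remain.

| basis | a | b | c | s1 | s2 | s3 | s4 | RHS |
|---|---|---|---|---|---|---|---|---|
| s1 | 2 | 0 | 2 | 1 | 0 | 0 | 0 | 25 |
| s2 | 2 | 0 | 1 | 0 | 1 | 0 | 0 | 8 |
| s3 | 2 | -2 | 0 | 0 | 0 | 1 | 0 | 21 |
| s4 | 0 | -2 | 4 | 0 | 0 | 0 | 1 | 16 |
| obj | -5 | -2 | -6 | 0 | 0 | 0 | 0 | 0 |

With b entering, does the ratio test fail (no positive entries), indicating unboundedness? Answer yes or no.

yes

Every constraint-row entry in column b is ≤ 0, so increasing b is unbounded.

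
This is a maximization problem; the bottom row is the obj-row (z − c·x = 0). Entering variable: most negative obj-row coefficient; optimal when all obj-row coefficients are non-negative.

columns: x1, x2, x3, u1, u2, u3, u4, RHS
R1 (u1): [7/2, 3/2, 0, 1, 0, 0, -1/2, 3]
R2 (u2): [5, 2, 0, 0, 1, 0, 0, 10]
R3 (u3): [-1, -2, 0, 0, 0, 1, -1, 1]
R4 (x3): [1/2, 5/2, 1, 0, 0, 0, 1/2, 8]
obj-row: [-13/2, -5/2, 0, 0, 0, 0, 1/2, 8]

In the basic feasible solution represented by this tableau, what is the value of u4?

u4 is not in the basis, so in the current basic feasible solution u4 = 0.

0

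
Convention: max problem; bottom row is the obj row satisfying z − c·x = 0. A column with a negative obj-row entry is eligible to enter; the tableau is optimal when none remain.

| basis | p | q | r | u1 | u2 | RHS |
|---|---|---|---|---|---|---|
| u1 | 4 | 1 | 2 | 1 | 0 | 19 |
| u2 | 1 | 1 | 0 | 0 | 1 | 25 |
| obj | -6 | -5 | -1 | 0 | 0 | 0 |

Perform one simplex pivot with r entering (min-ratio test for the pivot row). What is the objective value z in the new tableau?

Ratio test on column r — row 1: 19/2 = 19/2; row 2: entry 0 ≤ 0. Minimum is 19/2 at row 1 (u1 leaves); pivot element 2.
Pivot on row 1; the obj-row RHS becomes 0 − (-1)·(19/2) = 19/2.

19/2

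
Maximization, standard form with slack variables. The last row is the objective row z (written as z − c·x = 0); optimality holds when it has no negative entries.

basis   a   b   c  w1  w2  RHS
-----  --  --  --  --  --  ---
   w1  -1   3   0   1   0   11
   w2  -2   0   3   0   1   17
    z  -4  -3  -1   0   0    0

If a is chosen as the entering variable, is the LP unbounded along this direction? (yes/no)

Every constraint-row entry in column a is ≤ 0, so increasing a is unbounded.

yes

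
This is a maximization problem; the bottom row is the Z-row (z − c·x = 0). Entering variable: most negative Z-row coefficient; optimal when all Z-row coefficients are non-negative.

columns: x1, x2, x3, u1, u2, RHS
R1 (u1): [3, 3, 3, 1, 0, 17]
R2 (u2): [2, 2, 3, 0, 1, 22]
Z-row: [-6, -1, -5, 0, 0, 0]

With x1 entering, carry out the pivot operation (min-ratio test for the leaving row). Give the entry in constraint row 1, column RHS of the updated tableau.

Ratio test on column x1 — row 1: 17/3 = 17/3; row 2: 22/2 = 11. Minimum is 17/3 at row 1 (u1 leaves); pivot element 3.
Divide row 1 by 3; eliminate column x1 from the other rows.
In the new row 1, the RHS entry is the old entry divided by the pivot: 17/3 = 17/3.

17/3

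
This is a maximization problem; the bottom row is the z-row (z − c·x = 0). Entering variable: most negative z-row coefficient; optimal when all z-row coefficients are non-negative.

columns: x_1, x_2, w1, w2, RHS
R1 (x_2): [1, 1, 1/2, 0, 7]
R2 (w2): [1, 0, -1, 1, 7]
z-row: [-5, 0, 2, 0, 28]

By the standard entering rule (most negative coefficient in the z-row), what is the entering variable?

Negative z-row entries: x_1: -5.
The most negative is -5 in column x_1, so x_1 enters.

x_1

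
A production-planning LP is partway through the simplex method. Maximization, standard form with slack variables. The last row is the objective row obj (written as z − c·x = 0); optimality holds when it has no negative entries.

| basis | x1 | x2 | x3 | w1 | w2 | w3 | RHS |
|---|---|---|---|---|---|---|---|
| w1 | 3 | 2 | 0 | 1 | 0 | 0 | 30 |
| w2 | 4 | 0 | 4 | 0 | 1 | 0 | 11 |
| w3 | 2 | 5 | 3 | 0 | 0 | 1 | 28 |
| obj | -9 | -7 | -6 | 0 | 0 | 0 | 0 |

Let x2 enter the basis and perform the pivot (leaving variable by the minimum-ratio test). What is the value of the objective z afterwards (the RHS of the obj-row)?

Ratio test on column x2 — row 1: 30/2 = 15; row 2: entry 0 ≤ 0; row 3: 28/5 = 28/5. Minimum is 28/5 at row 3 (w3 leaves); pivot element 5.
Pivot on row 3; the obj-row RHS becomes 0 − (-7)·(28/5) = 196/5.

196/5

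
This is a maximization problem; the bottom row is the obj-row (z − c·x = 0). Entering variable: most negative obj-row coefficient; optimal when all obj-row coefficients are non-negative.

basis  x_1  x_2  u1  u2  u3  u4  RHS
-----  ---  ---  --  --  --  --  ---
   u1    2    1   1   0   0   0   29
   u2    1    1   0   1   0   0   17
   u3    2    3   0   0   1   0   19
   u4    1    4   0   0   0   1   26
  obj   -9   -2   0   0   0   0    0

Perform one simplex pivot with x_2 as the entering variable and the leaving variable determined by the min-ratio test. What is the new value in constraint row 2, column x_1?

Ratio test on column x_2 — row 1: 29/1 = 29; row 2: 17/1 = 17; row 3: 19/3 = 19/3; row 4: 26/4 = 13/2. Minimum is 19/3 at row 3 (u3 leaves); pivot element 3.
Divide row 3 by 3; eliminate column x_2 from the other rows.
Row 2 update in column x_1: 1 − 1·(2/3) = 1/3.

1/3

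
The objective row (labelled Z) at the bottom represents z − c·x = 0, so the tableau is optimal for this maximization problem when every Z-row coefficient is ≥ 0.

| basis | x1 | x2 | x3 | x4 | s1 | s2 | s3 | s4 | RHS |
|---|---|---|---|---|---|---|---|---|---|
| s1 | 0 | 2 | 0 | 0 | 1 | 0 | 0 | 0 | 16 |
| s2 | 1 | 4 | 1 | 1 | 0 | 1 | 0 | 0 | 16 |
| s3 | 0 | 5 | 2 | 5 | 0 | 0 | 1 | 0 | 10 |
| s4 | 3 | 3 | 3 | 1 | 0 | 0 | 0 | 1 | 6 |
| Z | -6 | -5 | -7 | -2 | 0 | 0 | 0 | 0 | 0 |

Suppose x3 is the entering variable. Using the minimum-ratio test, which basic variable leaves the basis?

s4

Column x3 entries and ratios — s1: 0 ≤ 0, skip; s2: 16/1 = 16; s3: 10/2 = 5; s4: 6/3 = 2.
Smallest ratio is 2 in the row of s4, so s4 leaves.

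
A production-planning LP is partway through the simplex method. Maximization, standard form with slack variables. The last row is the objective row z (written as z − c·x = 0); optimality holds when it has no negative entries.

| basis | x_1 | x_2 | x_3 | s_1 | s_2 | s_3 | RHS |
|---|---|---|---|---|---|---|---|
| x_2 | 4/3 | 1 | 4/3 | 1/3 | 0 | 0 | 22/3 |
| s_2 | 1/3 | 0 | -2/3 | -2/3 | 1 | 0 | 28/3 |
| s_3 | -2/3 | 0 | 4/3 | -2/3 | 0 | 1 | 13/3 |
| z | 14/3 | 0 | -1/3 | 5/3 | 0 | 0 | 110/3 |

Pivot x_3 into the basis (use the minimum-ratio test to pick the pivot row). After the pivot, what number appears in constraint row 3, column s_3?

Ratio test on column x_3 — row 1: (22/3)/(4/3) = 11/2; row 2: entry -2/3 ≤ 0; row 3: (13/3)/(4/3) = 13/4. Minimum is 13/4 at row 3 (s_3 leaves); pivot element 4/3.
Divide row 3 by 4/3; eliminate column x_3 from the other rows.
In the new row 3, the s_3 entry is the old entry divided by the pivot: 1/(4/3) = 3/4.

3/4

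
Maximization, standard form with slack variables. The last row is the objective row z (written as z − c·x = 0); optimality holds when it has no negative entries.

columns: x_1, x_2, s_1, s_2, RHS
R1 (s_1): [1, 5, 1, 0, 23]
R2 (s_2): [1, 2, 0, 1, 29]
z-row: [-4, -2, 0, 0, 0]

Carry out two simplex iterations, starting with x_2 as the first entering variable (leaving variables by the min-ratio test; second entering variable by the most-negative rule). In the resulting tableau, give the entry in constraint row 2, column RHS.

Ratio test on column x_2 — row 1: 23/5 = 23/5; row 2: 29/2 = 29/2. Minimum is 23/5 at row 1 (s_1 leaves); pivot element 5.
Divide row 1 by 5; eliminate column x_2 from the other rows.
Second iteration: most negative z-row entry is -18/5 in column x_1, so x_1 enters.
Ratio test on column x_1 — row 1: (23/5)/(1/5) = 23; row 2: (99/5)/(3/5) = 33. Minimum is 23 at row 1 (x_2 leaves); pivot element 1/5.
Divide row 1 by 1/5; eliminate column x_1 from the other rows.
After both pivots, the entry at constraint row 2, column RHS is 6.

6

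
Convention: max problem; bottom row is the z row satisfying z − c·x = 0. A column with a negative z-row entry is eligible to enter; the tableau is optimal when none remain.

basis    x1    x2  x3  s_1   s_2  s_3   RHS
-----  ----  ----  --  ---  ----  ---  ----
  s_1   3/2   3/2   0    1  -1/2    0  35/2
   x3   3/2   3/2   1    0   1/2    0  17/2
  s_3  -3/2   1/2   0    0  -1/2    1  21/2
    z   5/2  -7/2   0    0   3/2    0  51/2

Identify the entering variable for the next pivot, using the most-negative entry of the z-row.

x2

Negative z-row entries: x2: -7/2.
The most negative is -7/2 in column x2, so x2 enters.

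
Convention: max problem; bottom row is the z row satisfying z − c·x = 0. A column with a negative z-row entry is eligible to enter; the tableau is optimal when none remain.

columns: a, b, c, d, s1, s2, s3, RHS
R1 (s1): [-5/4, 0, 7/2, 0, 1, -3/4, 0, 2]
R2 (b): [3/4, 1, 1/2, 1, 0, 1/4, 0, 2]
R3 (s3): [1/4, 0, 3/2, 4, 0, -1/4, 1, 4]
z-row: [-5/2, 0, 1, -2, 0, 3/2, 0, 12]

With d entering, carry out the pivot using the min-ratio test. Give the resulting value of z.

14

Ratio test on column d — row 1: entry 0 ≤ 0; row 2: 2/1 = 2; row 3: 4/4 = 1. Minimum is 1 at row 3 (s3 leaves); pivot element 4.
Pivot on row 3; the z-row RHS becomes 12 − (-2)·1 = 14.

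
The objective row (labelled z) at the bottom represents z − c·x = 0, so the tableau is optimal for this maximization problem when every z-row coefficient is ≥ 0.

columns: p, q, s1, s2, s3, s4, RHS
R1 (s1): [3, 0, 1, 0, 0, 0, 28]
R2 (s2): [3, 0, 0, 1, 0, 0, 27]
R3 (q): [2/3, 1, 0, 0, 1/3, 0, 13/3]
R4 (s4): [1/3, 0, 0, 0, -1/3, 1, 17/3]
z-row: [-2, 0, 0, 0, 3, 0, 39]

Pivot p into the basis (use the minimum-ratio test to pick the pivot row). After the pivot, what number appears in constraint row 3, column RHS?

Ratio test on column p — row 1: 28/3 = 28/3; row 2: 27/3 = 9; row 3: (13/3)/(2/3) = 13/2; row 4: (17/3)/(1/3) = 17. Minimum is 13/2 at row 3 (q leaves); pivot element 2/3.
Divide row 3 by 2/3; eliminate column p from the other rows.
In the new row 3, the RHS entry is the old entry divided by the pivot: (13/3)/(2/3) = 13/2.

13/2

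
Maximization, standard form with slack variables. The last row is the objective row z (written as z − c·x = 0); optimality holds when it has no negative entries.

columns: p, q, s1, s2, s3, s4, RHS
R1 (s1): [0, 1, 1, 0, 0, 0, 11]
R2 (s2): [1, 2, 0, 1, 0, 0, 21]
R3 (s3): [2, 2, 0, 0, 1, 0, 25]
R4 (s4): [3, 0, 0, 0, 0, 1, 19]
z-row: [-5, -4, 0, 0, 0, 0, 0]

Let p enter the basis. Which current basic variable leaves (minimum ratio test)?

Column p entries and ratios — s1: 0 ≤ 0, skip; s2: 21/1 = 21; s3: 25/2 = 25/2; s4: 19/3 = 19/3.
Smallest ratio is 19/3 in the row of s4, so s4 leaves.

s4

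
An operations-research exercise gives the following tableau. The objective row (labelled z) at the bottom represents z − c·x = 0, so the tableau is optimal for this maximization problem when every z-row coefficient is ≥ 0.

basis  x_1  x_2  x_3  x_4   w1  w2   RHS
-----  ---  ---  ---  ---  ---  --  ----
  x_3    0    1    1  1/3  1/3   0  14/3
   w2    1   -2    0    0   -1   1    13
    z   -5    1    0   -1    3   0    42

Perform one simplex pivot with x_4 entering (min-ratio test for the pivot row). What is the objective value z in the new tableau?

Ratio test on column x_4 — row 1: (14/3)/(1/3) = 14; row 2: entry 0 ≤ 0. Minimum is 14 at row 1 (x_3 leaves); pivot element 1/3.
Pivot on row 1; the z-row RHS becomes 42 − (-1)·14 = 56.

56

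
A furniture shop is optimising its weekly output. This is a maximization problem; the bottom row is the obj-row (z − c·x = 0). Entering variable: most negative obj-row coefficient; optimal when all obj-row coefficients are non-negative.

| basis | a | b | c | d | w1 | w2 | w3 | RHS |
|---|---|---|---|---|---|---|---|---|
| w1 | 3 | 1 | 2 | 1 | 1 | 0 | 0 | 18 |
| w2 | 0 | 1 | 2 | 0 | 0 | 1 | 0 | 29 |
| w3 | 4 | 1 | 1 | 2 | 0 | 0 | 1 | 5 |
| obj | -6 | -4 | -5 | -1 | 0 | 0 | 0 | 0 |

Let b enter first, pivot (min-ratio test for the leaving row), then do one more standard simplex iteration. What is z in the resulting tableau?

25

Ratio test on column b — row 1: 18/1 = 18; row 2: 29/1 = 29; row 3: 5/1 = 5. Minimum is 5 at row 3 (w3 leaves); pivot element 1.
Pivot on row 3; the obj-row RHS becomes 0 − (-4)·5 = 20.
Next entering variable (most negative obj-row entry -1): c.
Ratio test on column c — row 1: 13/1 = 13; row 2: 24/1 = 24; row 3: 5/1 = 5. Minimum is 5 at row 3 (b leaves); pivot element 1.
After the second pivot the obj-row RHS is 20 − (-1)·5 = 25.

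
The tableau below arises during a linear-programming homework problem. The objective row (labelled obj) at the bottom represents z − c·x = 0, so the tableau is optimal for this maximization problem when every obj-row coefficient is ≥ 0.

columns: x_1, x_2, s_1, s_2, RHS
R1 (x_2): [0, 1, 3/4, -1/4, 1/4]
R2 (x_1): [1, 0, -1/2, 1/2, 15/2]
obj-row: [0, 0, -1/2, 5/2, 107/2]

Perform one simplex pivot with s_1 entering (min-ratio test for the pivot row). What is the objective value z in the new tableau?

Ratio test on column s_1 — row 1: (1/4)/(3/4) = 1/3; row 2: entry -1/2 ≤ 0. Minimum is 1/3 at row 1 (x_2 leaves); pivot element 3/4.
Pivot on row 1; the obj-row RHS becomes 107/2 − (-1/2)·(1/3) = 161/3.

161/3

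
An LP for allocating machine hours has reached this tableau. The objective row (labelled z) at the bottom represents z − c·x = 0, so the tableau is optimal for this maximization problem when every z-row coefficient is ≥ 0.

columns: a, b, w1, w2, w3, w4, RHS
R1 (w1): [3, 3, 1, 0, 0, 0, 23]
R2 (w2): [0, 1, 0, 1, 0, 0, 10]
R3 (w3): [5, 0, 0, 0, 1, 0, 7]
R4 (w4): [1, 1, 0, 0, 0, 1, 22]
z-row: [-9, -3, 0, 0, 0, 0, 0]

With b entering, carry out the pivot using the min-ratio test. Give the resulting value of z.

Ratio test on column b — row 1: 23/3 = 23/3; row 2: 10/1 = 10; row 3: entry 0 ≤ 0; row 4: 22/1 = 22. Minimum is 23/3 at row 1 (w1 leaves); pivot element 3.
Pivot on row 1; the z-row RHS becomes 0 − (-3)·(23/3) = 23.

23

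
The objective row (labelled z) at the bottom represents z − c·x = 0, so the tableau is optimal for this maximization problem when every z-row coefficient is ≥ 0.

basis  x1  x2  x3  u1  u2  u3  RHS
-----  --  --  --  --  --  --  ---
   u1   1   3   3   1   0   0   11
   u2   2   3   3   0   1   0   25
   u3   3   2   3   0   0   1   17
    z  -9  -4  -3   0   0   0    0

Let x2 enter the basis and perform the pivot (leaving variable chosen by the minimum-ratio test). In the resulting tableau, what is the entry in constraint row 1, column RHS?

Ratio test on column x2 — row 1: 11/3 = 11/3; row 2: 25/3 = 25/3; row 3: 17/2 = 17/2. Minimum is 11/3 at row 1 (u1 leaves); pivot element 3.
Divide row 1 by 3; eliminate column x2 from the other rows.
In the new row 1, the RHS entry is the old entry divided by the pivot: 11/3 = 11/3.

11/3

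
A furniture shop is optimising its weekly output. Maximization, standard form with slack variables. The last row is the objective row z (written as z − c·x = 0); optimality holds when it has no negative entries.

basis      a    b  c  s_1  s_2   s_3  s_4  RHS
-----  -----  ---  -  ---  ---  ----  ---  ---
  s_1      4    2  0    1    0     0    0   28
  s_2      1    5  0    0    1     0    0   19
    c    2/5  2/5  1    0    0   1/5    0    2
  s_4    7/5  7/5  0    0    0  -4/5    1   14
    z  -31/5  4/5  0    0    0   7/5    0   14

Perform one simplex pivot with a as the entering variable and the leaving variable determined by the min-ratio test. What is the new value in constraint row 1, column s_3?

Ratio test on column a — row 1: 28/4 = 7; row 2: 19/1 = 19; row 3: 2/(2/5) = 5; row 4: 14/(7/5) = 10. Minimum is 5 at row 3 (c leaves); pivot element 2/5.
Divide row 3 by 2/5; eliminate column a from the other rows.
Row 1 update in column s_3: 0 − 4·(1/2) = -2.

-2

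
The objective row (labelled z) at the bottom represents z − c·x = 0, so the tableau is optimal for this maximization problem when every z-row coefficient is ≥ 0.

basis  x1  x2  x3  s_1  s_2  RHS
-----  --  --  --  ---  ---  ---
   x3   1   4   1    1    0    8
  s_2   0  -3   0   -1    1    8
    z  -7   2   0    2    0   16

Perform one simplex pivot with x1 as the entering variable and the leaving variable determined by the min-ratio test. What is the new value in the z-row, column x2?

Ratio test on column x1 — row 1: 8/1 = 8; row 2: entry 0 ≤ 0. Minimum is 8 at row 1 (x3 leaves); pivot element 1.
Divide row 1 by 1; eliminate column x1 from the other rows.
z-row update in column x2: 2 − (-7)·4 = 30.

30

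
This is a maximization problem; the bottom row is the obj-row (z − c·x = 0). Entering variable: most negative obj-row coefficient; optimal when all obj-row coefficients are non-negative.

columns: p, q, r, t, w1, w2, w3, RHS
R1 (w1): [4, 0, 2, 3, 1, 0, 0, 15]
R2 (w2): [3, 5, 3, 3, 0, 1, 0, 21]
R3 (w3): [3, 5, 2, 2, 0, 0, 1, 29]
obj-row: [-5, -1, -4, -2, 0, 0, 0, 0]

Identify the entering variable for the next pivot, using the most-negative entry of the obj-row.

Negative obj-row entries: p: -5, q: -1, r: -4, t: -2.
The most negative is -5 in column p, so p enters.

p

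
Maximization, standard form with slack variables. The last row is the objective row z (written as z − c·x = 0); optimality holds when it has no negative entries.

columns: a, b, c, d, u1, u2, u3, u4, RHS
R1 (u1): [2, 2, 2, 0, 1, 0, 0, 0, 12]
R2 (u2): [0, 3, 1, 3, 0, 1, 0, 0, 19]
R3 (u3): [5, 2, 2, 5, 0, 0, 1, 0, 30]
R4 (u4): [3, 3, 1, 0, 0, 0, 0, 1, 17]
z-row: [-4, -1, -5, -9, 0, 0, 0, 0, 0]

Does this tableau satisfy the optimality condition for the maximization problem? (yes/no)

no

The z-row has a negative entry -9 in column d, so it is not optimal.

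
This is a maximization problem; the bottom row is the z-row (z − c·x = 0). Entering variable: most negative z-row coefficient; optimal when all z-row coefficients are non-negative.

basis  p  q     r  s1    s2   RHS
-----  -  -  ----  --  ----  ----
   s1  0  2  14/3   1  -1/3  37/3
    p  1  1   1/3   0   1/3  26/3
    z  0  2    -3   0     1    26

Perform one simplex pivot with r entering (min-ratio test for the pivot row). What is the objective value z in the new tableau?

Ratio test on column r — row 1: (37/3)/(14/3) = 37/14; row 2: (26/3)/(1/3) = 26. Minimum is 37/14 at row 1 (s1 leaves); pivot element 14/3.
Pivot on row 1; the z-row RHS becomes 26 − (-3)·(37/14) = 475/14.

475/14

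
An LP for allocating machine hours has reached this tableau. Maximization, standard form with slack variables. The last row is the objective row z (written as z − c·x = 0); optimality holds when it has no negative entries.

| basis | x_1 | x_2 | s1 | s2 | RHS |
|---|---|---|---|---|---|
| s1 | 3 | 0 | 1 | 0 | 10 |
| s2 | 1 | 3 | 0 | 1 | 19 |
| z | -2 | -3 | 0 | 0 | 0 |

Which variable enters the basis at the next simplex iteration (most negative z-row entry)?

Negative z-row entries: x_1: -2, x_2: -3.
The most negative is -3 in column x_2, so x_2 enters.

x_2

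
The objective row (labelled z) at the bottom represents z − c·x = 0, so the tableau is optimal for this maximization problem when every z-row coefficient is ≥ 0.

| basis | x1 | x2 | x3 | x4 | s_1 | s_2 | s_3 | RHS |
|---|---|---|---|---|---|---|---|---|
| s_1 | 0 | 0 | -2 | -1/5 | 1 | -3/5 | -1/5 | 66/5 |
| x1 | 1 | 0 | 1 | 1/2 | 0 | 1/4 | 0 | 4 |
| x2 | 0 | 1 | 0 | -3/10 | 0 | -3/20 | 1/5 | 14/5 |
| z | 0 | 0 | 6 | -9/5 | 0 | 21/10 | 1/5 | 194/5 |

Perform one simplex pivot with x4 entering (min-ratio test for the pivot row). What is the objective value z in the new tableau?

Ratio test on column x4 — row 1: entry -1/5 ≤ 0; row 2: 4/(1/2) = 8; row 3: entry -3/10 ≤ 0. Minimum is 8 at row 2 (x1 leaves); pivot element 1/2.
Pivot on row 2; the z-row RHS becomes 194/5 − (-9/5)·8 = 266/5.

266/5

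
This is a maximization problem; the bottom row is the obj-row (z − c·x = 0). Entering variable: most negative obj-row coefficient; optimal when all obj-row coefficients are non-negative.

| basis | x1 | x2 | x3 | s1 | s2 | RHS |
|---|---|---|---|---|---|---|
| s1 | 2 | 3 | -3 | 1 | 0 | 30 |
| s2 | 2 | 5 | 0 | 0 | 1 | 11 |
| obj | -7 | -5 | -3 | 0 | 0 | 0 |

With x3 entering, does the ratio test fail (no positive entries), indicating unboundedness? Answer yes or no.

Every constraint-row entry in column x3 is ≤ 0, so increasing x3 is unbounded.

yes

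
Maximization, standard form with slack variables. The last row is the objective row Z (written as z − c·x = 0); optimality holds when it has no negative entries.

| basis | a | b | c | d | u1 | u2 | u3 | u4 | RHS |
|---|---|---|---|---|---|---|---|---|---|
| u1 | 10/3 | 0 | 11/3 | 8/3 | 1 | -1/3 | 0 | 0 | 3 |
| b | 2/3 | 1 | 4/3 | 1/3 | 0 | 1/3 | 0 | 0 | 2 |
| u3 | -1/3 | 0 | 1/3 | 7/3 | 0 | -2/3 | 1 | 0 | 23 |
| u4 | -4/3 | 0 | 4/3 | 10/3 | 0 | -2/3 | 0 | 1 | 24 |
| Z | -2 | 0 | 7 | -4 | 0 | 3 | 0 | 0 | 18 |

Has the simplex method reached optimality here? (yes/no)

The Z-row has a negative entry -4 in column d, so it is not optimal.

no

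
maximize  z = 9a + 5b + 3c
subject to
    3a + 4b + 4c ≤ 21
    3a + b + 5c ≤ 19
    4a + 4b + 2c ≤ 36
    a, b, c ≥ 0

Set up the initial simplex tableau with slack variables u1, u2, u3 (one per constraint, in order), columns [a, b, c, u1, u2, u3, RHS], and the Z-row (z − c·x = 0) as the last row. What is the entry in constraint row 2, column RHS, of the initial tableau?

The RHS of constraint 2 is b_2 = 19.

19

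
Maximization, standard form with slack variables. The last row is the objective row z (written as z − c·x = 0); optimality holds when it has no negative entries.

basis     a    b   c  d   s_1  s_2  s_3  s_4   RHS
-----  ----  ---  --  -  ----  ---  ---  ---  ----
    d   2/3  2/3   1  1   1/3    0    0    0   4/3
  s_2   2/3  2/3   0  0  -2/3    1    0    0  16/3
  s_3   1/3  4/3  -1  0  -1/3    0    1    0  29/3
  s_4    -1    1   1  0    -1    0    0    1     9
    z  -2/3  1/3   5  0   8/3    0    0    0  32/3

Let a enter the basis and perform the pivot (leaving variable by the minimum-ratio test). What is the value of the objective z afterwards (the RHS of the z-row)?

Ratio test on column a — row 1: (4/3)/(2/3) = 2; row 2: (16/3)/(2/3) = 8; row 3: (29/3)/(1/3) = 29; row 4: entry -1 ≤ 0. Minimum is 2 at row 1 (d leaves); pivot element 2/3.
Pivot on row 1; the z-row RHS becomes 32/3 − (-2/3)·2 = 12.

12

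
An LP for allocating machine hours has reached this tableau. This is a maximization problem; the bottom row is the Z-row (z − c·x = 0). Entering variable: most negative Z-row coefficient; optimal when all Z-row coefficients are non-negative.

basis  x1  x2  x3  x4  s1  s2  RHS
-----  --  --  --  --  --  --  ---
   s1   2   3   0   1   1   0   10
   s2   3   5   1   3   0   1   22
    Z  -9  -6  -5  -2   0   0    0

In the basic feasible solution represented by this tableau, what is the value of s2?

22

s2 is basic (row 2); its value is the RHS of that row, 22.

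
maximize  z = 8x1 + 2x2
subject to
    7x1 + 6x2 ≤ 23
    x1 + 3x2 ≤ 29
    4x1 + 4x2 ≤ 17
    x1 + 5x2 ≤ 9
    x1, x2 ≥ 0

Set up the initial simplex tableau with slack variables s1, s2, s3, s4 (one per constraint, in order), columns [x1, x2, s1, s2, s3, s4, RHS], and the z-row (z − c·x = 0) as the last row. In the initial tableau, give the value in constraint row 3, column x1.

Constraint 3 has coefficient 4 on x1.

4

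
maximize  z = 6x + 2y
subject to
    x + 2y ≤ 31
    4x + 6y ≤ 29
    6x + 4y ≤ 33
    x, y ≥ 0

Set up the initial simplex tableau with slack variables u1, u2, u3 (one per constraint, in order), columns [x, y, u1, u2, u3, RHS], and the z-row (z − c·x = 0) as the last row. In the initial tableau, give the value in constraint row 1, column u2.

Slack u2 belongs to constraint 2; its column is the unit vector e_2, so the entry in row 1 is 0.

0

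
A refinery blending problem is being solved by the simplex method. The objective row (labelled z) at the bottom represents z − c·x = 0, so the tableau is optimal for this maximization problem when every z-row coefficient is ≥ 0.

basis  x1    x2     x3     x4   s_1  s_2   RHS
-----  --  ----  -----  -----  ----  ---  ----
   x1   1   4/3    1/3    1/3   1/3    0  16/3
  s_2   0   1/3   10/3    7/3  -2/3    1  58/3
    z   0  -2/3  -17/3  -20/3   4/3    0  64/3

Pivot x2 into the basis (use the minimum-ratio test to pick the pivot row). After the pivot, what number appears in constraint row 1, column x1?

Ratio test on column x2 — row 1: (16/3)/(4/3) = 4; row 2: (58/3)/(1/3) = 58. Minimum is 4 at row 1 (x1 leaves); pivot element 4/3.
Divide row 1 by 4/3; eliminate column x2 from the other rows.
In the new row 1, the x1 entry is the old entry divided by the pivot: 1/(4/3) = 3/4.

3/4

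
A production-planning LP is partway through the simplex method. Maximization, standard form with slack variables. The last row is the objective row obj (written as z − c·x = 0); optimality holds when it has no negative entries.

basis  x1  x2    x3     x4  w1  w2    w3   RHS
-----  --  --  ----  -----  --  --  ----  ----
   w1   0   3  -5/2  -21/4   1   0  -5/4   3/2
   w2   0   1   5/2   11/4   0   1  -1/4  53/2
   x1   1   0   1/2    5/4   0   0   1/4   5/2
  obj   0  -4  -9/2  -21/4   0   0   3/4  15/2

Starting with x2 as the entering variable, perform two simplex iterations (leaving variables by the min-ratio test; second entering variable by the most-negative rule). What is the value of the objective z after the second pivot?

34

Ratio test on column x2 — row 1: (3/2)/3 = 1/2; row 2: (53/2)/1 = 53/2; row 3: entry 0 ≤ 0. Minimum is 1/2 at row 1 (w1 leaves); pivot element 3.
Pivot on row 1; the obj-row RHS becomes 15/2 − (-4)·(1/2) = 19/2.
Next entering variable (most negative obj-row entry -49/4): x4.
Ratio test on column x4 — row 1: entry -7/4 ≤ 0; row 2: 26/(9/2) = 52/9; row 3: (5/2)/(5/4) = 2. Minimum is 2 at row 3 (x1 leaves); pivot element 5/4.
After the second pivot the obj-row RHS is 19/2 − (-49/4)·2 = 34.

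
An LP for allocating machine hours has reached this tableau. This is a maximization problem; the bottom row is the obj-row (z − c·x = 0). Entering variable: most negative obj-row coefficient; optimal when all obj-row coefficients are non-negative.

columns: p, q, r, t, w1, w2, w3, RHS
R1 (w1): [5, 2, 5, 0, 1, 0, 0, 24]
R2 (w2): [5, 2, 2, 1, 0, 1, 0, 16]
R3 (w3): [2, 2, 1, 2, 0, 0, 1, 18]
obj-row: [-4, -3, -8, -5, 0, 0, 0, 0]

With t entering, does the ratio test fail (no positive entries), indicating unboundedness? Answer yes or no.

Column t has positive entries in row(s) 2, 3, so the ratio test bounds it — not unbounded.

no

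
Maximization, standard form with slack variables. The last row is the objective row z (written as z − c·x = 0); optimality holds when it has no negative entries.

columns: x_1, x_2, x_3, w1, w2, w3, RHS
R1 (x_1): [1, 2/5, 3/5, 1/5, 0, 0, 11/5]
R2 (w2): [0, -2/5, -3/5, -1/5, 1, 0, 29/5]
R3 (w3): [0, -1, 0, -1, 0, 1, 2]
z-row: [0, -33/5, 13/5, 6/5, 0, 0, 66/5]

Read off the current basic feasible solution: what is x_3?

0

x_3 is not in the basis, so in the current basic feasible solution x_3 = 0.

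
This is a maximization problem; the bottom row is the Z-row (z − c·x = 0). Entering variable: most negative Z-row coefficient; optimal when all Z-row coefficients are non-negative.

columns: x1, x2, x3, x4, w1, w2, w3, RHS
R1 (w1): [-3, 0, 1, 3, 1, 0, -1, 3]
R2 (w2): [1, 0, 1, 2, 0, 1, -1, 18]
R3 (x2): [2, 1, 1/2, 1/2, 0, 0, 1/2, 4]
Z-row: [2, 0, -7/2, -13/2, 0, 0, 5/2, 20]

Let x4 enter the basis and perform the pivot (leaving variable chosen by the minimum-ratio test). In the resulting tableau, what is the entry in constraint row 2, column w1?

Ratio test on column x4 — row 1: 3/3 = 1; row 2: 18/2 = 9; row 3: 4/(1/2) = 8. Minimum is 1 at row 1 (w1 leaves); pivot element 3.
Divide row 1 by 3; eliminate column x4 from the other rows.
Row 2 update in column w1: 0 − 2·(1/3) = -2/3.

-2/3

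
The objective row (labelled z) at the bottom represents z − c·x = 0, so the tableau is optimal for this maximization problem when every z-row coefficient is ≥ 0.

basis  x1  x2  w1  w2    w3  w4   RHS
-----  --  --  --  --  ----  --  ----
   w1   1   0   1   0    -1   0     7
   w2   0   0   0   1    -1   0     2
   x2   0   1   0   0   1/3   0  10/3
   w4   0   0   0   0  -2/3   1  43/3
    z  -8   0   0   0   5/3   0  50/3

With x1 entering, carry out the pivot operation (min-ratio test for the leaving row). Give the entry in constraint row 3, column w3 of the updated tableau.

1/3

Ratio test on column x1 — row 1: 7/1 = 7; row 2: entry 0 ≤ 0; row 3: entry 0 ≤ 0; row 4: entry 0 ≤ 0. Minimum is 7 at row 1 (w1 leaves); pivot element 1.
Divide row 1 by 1; eliminate column x1 from the other rows.
Row 3 update in column w3: 1/3 − 0·(-1) = 1/3.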